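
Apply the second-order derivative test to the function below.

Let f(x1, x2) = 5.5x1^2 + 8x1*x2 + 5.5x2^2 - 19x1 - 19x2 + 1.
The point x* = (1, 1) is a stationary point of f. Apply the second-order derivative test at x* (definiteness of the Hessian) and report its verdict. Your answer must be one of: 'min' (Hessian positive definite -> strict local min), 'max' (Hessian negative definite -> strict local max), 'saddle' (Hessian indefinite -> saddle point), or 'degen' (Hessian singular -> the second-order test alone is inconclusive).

Compute the Hessian H = grad^2 f:
  H = [[11, 8], [8, 11]]
Verify stationarity: grad f(x*) = H x* + g = (0, 0).
Eigenvalues of H: 3, 19.
Both eigenvalues > 0, so H is positive definite -> x* is a strict local min.

min


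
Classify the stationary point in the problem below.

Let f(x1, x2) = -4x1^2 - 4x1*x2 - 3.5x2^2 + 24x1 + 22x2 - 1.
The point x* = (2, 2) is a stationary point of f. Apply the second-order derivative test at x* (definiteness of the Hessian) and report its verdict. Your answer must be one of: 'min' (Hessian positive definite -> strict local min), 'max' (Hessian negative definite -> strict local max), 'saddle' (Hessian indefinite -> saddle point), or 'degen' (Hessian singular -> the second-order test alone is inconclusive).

Compute the Hessian H = grad^2 f:
  H = [[-8, -4], [-4, -7]]
Verify stationarity: grad f(x*) = H x* + g = (0, 0).
Eigenvalues of H: -11.5311, -3.4689.
Both eigenvalues < 0, so H is negative definite -> x* is a strict local max.

max


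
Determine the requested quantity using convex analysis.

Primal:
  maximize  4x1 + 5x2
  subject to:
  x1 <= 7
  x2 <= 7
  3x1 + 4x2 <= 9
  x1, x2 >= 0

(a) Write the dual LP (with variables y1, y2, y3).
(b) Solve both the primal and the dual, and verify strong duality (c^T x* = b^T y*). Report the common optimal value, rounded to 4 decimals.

The standard primal-dual pair for 'max c^T x s.t. A x <= b, x >= 0' is:
  Dual:  min b^T y  s.t.  A^T y >= c,  y >= 0.

So the dual LP is:
  minimize  7y1 + 7y2 + 9y3
  subject to:
    y1 + 3y3 >= 4
    y2 + 4y3 >= 5
    y1, y2, y3 >= 0

Solving the primal: x* = (3, 0).
  primal value c^T x* = 12.
Solving the dual: y* = (0, 0, 1.3333).
  dual value b^T y* = 12.
Strong duality: c^T x* = b^T y*. Confirmed.

12


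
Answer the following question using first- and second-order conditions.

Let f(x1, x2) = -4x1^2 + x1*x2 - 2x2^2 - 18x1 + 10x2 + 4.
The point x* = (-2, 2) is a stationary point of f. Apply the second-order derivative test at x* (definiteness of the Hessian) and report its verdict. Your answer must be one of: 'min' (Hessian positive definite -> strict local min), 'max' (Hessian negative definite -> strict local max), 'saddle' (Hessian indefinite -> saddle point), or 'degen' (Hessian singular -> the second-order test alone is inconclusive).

Compute the Hessian H = grad^2 f:
  H = [[-8, 1], [1, -4]]
Verify stationarity: grad f(x*) = H x* + g = (0, 0).
Eigenvalues of H: -8.2361, -3.7639.
Both eigenvalues < 0, so H is negative definite -> x* is a strict local max.

max


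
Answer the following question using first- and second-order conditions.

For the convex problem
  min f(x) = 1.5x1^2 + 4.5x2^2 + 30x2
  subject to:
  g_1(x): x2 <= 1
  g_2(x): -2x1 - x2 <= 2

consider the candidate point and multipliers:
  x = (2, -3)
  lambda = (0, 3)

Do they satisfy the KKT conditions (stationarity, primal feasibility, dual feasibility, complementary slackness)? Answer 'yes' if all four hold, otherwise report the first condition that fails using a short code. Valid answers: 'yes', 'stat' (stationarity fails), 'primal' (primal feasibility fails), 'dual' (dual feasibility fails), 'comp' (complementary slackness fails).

Gradient of f: grad f(x) = Q x + c = (6, 3)
Constraint values g_i(x) = a_i^T x - b_i:
  g_1((2, -3)) = -4
  g_2((2, -3)) = -3
Stationarity residual: grad f(x) + sum_i lambda_i a_i = (0, 0)
  -> stationarity OK
Primal feasibility (all g_i <= 0): OK
Dual feasibility (all lambda_i >= 0): OK
Complementary slackness (lambda_i * g_i(x) = 0 for all i): FAILS

Verdict: the first failing condition is complementary_slackness -> comp.

comp


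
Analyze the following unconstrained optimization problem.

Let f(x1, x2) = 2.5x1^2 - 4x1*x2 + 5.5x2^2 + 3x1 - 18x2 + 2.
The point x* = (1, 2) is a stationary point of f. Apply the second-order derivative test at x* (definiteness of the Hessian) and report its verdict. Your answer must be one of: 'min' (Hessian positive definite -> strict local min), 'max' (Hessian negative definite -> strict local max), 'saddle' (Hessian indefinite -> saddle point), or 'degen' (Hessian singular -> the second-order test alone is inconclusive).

Compute the Hessian H = grad^2 f:
  H = [[5, -4], [-4, 11]]
Verify stationarity: grad f(x*) = H x* + g = (0, 0).
Eigenvalues of H: 3, 13.
Both eigenvalues > 0, so H is positive definite -> x* is a strict local min.

min


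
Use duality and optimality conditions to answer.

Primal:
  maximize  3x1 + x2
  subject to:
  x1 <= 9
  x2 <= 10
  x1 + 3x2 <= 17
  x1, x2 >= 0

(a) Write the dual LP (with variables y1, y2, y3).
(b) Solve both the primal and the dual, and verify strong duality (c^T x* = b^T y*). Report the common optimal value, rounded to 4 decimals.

The standard primal-dual pair for 'max c^T x s.t. A x <= b, x >= 0' is:
  Dual:  min b^T y  s.t.  A^T y >= c,  y >= 0.

So the dual LP is:
  minimize  9y1 + 10y2 + 17y3
  subject to:
    y1 + y3 >= 3
    y2 + 3y3 >= 1
    y1, y2, y3 >= 0

Solving the primal: x* = (9, 2.6667).
  primal value c^T x* = 29.6667.
Solving the dual: y* = (2.6667, 0, 0.3333).
  dual value b^T y* = 29.6667.
Strong duality: c^T x* = b^T y*. Confirmed.

29.6667


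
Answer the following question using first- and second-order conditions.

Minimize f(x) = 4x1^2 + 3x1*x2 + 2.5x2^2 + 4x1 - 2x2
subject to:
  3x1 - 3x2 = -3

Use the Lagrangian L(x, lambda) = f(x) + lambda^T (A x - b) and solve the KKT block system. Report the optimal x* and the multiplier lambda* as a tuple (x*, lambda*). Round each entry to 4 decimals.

Form the Lagrangian:
  L(x, lambda) = (1/2) x^T Q x + c^T x + lambda^T (A x - b)
Stationarity (grad_x L = 0): Q x + c + A^T lambda = 0.
Primal feasibility: A x = b.

This gives the KKT block system:
  [ Q   A^T ] [ x     ]   [-c ]
  [ A    0  ] [ lambda ] = [ b ]

Solving the linear system:
  x*      = (-0.5263, 0.4737)
  lambda* = (-0.4035)
  f(x*)   = -2.1316

x* = (-0.5263, 0.4737), lambda* = (-0.4035)


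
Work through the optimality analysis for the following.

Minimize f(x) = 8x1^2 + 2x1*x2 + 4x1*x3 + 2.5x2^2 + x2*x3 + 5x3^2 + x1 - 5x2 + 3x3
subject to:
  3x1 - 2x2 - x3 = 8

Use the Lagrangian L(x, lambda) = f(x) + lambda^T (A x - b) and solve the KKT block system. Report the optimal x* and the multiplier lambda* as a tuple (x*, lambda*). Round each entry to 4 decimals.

Form the Lagrangian:
  L(x, lambda) = (1/2) x^T Q x + c^T x + lambda^T (A x - b)
Stationarity (grad_x L = 0): Q x + c + A^T lambda = 0.
Primal feasibility: A x = b.

This gives the KKT block system:
  [ Q   A^T ] [ x     ]   [-c ]
  [ A    0  ] [ lambda ] = [ b ]

Solving the linear system:
  x*      = (1.3659, -1.3402, -1.2219)
  lambda* = (-5.0955)
  f(x*)   = 22.5827

x* = (1.3659, -1.3402, -1.2219), lambda* = (-5.0955)


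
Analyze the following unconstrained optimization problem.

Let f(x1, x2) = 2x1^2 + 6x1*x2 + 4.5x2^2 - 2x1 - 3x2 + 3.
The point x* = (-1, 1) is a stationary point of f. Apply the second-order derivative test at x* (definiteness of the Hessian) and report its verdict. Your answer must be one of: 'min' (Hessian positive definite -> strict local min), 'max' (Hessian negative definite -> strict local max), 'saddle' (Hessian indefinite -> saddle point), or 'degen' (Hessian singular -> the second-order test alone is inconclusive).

Compute the Hessian H = grad^2 f:
  H = [[4, 6], [6, 9]]
Verify stationarity: grad f(x*) = H x* + g = (0, 0).
Eigenvalues of H: 0, 13.
H has a zero eigenvalue (singular; positive semidefinite but not definite), so H is neither positive definite, negative definite, nor indefinite. The second-order test alone is inconclusive -> degen.
(Indeed, f is constant along the null direction of H through x*, so x* is not a strict local extremum.)

degen


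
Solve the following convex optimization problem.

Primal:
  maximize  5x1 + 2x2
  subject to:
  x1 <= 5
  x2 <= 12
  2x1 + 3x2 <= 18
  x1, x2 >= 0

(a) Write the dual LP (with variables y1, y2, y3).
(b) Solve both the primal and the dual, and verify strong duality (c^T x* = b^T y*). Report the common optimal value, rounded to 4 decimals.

The standard primal-dual pair for 'max c^T x s.t. A x <= b, x >= 0' is:
  Dual:  min b^T y  s.t.  A^T y >= c,  y >= 0.

So the dual LP is:
  minimize  5y1 + 12y2 + 18y3
  subject to:
    y1 + 2y3 >= 5
    y2 + 3y3 >= 2
    y1, y2, y3 >= 0

Solving the primal: x* = (5, 2.6667).
  primal value c^T x* = 30.3333.
Solving the dual: y* = (3.6667, 0, 0.6667).
  dual value b^T y* = 30.3333.
Strong duality: c^T x* = b^T y*. Confirmed.

30.3333


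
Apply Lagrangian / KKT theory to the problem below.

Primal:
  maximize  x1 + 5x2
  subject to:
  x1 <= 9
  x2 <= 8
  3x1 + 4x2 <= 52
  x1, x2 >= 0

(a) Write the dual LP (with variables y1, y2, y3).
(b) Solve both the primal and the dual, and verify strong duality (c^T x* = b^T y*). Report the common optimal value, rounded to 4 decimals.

The standard primal-dual pair for 'max c^T x s.t. A x <= b, x >= 0' is:
  Dual:  min b^T y  s.t.  A^T y >= c,  y >= 0.

So the dual LP is:
  minimize  9y1 + 8y2 + 52y3
  subject to:
    y1 + 3y3 >= 1
    y2 + 4y3 >= 5
    y1, y2, y3 >= 0

Solving the primal: x* = (6.6667, 8).
  primal value c^T x* = 46.6667.
Solving the dual: y* = (0, 3.6667, 0.3333).
  dual value b^T y* = 46.6667.
Strong duality: c^T x* = b^T y*. Confirmed.

46.6667


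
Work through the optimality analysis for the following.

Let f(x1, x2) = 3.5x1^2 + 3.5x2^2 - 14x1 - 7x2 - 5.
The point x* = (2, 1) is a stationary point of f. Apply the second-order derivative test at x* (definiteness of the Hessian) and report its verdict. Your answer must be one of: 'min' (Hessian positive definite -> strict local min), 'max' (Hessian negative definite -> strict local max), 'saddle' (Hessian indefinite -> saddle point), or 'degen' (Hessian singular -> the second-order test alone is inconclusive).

Compute the Hessian H = grad^2 f:
  H = [[7, 0], [0, 7]]
Verify stationarity: grad f(x*) = H x* + g = (0, 0).
Eigenvalues of H: 7, 7.
Both eigenvalues > 0, so H is positive definite -> x* is a strict local min.

min


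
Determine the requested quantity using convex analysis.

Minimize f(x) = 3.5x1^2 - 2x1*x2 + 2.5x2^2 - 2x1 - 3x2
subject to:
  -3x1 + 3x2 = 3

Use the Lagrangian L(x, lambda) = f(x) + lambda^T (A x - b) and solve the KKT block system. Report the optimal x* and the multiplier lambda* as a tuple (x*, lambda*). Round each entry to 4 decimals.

Form the Lagrangian:
  L(x, lambda) = (1/2) x^T Q x + c^T x + lambda^T (A x - b)
Stationarity (grad_x L = 0): Q x + c + A^T lambda = 0.
Primal feasibility: A x = b.

This gives the KKT block system:
  [ Q   A^T ] [ x     ]   [-c ]
  [ A    0  ] [ lambda ] = [ b ]

Solving the linear system:
  x*      = (0.25, 1.25)
  lambda* = (-0.9167)
  f(x*)   = -0.75

x* = (0.25, 1.25), lambda* = (-0.9167)


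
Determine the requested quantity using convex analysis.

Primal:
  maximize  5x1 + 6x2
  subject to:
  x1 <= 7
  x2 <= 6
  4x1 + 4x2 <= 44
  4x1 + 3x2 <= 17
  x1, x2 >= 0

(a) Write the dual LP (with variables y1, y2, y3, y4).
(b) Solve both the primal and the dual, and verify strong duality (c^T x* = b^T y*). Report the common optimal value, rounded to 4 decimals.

The standard primal-dual pair for 'max c^T x s.t. A x <= b, x >= 0' is:
  Dual:  min b^T y  s.t.  A^T y >= c,  y >= 0.

So the dual LP is:
  minimize  7y1 + 6y2 + 44y3 + 17y4
  subject to:
    y1 + 4y3 + 4y4 >= 5
    y2 + 4y3 + 3y4 >= 6
    y1, y2, y3, y4 >= 0

Solving the primal: x* = (0, 5.6667).
  primal value c^T x* = 34.
Solving the dual: y* = (0, 0, 0, 2).
  dual value b^T y* = 34.
Strong duality: c^T x* = b^T y*. Confirmed.

34


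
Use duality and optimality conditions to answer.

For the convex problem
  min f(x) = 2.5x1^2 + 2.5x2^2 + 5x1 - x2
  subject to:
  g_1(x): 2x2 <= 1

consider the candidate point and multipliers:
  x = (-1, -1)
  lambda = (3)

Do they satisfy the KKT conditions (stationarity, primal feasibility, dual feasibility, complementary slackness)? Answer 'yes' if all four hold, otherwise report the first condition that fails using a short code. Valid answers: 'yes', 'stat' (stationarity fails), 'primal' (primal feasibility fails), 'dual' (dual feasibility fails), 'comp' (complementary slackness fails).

Gradient of f: grad f(x) = Q x + c = (0, -6)
Constraint values g_i(x) = a_i^T x - b_i:
  g_1((-1, -1)) = -3
Stationarity residual: grad f(x) + sum_i lambda_i a_i = (0, 0)
  -> stationarity OK
Primal feasibility (all g_i <= 0): OK
Dual feasibility (all lambda_i >= 0): OK
Complementary slackness (lambda_i * g_i(x) = 0 for all i): FAILS

Verdict: the first failing condition is complementary_slackness -> comp.

comp


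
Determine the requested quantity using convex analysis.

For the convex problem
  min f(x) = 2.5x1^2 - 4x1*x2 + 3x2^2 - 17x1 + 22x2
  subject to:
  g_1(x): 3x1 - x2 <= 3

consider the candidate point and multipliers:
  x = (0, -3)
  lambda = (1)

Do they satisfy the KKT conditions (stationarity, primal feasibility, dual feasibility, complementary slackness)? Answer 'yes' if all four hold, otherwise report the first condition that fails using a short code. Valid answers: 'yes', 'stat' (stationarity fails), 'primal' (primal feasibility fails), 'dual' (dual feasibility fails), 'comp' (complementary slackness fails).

Gradient of f: grad f(x) = Q x + c = (-5, 4)
Constraint values g_i(x) = a_i^T x - b_i:
  g_1((0, -3)) = 0
Stationarity residual: grad f(x) + sum_i lambda_i a_i = (-2, 3)
  -> stationarity FAILS
Primal feasibility (all g_i <= 0): OK
Dual feasibility (all lambda_i >= 0): OK
Complementary slackness (lambda_i * g_i(x) = 0 for all i): OK

Verdict: the first failing condition is stationarity -> stat.

stat


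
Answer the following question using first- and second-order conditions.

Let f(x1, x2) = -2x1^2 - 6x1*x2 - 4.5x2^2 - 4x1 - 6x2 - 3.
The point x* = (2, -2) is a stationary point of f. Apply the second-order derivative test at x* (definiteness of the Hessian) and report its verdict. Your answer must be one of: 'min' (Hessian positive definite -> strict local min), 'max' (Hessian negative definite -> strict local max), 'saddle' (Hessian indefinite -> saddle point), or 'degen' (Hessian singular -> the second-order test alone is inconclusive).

Compute the Hessian H = grad^2 f:
  H = [[-4, -6], [-6, -9]]
Verify stationarity: grad f(x*) = H x* + g = (0, 0).
Eigenvalues of H: -13, 0.
H has a zero eigenvalue (singular; negative semidefinite but not definite), so H is neither positive definite, negative definite, nor indefinite. The second-order test alone is inconclusive -> degen.
(Indeed, f is constant along the null direction of H through x*, so x* is not a strict local extremum.)

degen


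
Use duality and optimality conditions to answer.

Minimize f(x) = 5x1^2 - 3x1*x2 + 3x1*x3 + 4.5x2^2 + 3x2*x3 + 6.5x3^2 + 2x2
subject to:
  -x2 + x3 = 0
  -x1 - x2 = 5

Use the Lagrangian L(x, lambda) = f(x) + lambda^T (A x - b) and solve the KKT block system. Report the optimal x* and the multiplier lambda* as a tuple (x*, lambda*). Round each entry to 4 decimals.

Form the Lagrangian:
  L(x, lambda) = (1/2) x^T Q x + c^T x + lambda^T (A x - b)
Stationarity (grad_x L = 0): Q x + c + A^T lambda = 0.
Primal feasibility: A x = b.

This gives the KKT block system:
  [ Q   A^T ] [ x     ]   [-c ]
  [ A    0  ] [ lambda ] = [ b ]

Solving the linear system:
  x*      = (-3.6316, -1.3684, -1.3684)
  lambda* = (32.7895, -36.3158)
  f(x*)   = 89.4211

x* = (-3.6316, -1.3684, -1.3684), lambda* = (32.7895, -36.3158)


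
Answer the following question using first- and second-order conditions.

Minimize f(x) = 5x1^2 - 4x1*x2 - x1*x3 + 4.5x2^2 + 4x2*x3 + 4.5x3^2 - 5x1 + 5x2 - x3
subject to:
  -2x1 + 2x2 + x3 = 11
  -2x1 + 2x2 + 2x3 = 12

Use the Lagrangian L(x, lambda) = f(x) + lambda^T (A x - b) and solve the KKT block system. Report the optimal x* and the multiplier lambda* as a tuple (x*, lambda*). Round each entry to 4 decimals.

Form the Lagrangian:
  L(x, lambda) = (1/2) x^T Q x + c^T x + lambda^T (A x - b)
Stationarity (grad_x L = 0): Q x + c + A^T lambda = 0.
Primal feasibility: A x = b.

This gives the KKT block system:
  [ Q   A^T ] [ x     ]   [-c ]
  [ A    0  ] [ lambda ] = [ b ]

Solving the linear system:
  x*      = (-2.5455, 2.4545, 1)
  lambda* = (-20.9091, 0.2727)
  f(x*)   = 125.3636

x* = (-2.5455, 2.4545, 1), lambda* = (-20.9091, 0.2727)


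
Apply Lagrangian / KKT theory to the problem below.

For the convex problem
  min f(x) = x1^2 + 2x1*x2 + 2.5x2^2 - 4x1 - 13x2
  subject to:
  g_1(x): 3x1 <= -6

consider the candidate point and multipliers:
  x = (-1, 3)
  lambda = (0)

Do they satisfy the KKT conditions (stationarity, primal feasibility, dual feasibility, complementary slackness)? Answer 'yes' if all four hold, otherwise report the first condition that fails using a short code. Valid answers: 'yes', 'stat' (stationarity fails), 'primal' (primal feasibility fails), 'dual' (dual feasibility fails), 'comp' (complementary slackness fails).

Gradient of f: grad f(x) = Q x + c = (0, 0)
Constraint values g_i(x) = a_i^T x - b_i:
  g_1((-1, 3)) = 3
Stationarity residual: grad f(x) + sum_i lambda_i a_i = (0, 0)
  -> stationarity OK
Primal feasibility (all g_i <= 0): FAILS
Dual feasibility (all lambda_i >= 0): OK
Complementary slackness (lambda_i * g_i(x) = 0 for all i): OK

Verdict: the first failing condition is primal_feasibility -> primal.

primal


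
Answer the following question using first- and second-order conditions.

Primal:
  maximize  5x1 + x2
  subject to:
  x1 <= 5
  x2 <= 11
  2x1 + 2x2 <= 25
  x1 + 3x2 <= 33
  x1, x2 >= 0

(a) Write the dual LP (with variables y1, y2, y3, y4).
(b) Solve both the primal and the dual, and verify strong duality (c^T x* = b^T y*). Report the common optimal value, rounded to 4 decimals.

The standard primal-dual pair for 'max c^T x s.t. A x <= b, x >= 0' is:
  Dual:  min b^T y  s.t.  A^T y >= c,  y >= 0.

So the dual LP is:
  minimize  5y1 + 11y2 + 25y3 + 33y4
  subject to:
    y1 + 2y3 + y4 >= 5
    y2 + 2y3 + 3y4 >= 1
    y1, y2, y3, y4 >= 0

Solving the primal: x* = (5, 7.5).
  primal value c^T x* = 32.5.
Solving the dual: y* = (4, 0, 0.5, 0).
  dual value b^T y* = 32.5.
Strong duality: c^T x* = b^T y*. Confirmed.

32.5


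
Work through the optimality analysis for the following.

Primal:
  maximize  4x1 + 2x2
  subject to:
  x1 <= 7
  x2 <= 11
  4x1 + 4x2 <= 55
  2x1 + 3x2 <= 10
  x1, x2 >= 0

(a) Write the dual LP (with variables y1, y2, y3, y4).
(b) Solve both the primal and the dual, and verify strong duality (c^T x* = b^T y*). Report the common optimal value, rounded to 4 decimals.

The standard primal-dual pair for 'max c^T x s.t. A x <= b, x >= 0' is:
  Dual:  min b^T y  s.t.  A^T y >= c,  y >= 0.

So the dual LP is:
  minimize  7y1 + 11y2 + 55y3 + 10y4
  subject to:
    y1 + 4y3 + 2y4 >= 4
    y2 + 4y3 + 3y4 >= 2
    y1, y2, y3, y4 >= 0

Solving the primal: x* = (5, 0).
  primal value c^T x* = 20.
Solving the dual: y* = (0, 0, 0, 2).
  dual value b^T y* = 20.
Strong duality: c^T x* = b^T y*. Confirmed.

20


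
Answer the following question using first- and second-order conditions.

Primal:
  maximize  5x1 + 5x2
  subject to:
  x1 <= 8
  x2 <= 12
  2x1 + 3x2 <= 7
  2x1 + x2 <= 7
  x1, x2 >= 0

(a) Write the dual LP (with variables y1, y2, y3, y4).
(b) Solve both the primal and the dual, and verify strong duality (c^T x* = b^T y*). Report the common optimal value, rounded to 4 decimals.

The standard primal-dual pair for 'max c^T x s.t. A x <= b, x >= 0' is:
  Dual:  min b^T y  s.t.  A^T y >= c,  y >= 0.

So the dual LP is:
  minimize  8y1 + 12y2 + 7y3 + 7y4
  subject to:
    y1 + 2y3 + 2y4 >= 5
    y2 + 3y3 + y4 >= 5
    y1, y2, y3, y4 >= 0

Solving the primal: x* = (3.5, 0).
  primal value c^T x* = 17.5.
Solving the dual: y* = (0, 0, 1.25, 1.25).
  dual value b^T y* = 17.5.
Strong duality: c^T x* = b^T y*. Confirmed.

17.5


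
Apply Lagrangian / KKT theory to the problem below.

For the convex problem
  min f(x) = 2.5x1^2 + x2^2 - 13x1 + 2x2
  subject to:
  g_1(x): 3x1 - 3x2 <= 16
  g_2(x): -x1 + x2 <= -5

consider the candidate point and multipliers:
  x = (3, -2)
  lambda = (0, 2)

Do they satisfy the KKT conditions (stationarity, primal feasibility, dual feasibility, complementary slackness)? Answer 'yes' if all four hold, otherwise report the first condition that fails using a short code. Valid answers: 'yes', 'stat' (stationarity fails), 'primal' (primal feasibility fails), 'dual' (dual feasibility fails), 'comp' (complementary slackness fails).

Gradient of f: grad f(x) = Q x + c = (2, -2)
Constraint values g_i(x) = a_i^T x - b_i:
  g_1((3, -2)) = -1
  g_2((3, -2)) = 0
Stationarity residual: grad f(x) + sum_i lambda_i a_i = (0, 0)
  -> stationarity OK
Primal feasibility (all g_i <= 0): OK
Dual feasibility (all lambda_i >= 0): OK
Complementary slackness (lambda_i * g_i(x) = 0 for all i): OK

Verdict: yes, KKT holds.

yes


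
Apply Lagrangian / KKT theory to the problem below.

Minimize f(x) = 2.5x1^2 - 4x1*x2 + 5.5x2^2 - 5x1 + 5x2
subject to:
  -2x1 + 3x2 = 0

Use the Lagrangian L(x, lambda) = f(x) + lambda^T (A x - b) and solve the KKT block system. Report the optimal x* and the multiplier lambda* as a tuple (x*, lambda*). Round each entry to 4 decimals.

Form the Lagrangian:
  L(x, lambda) = (1/2) x^T Q x + c^T x + lambda^T (A x - b)
Stationarity (grad_x L = 0): Q x + c + A^T lambda = 0.
Primal feasibility: A x = b.

This gives the KKT block system:
  [ Q   A^T ] [ x     ]   [-c ]
  [ A    0  ] [ lambda ] = [ b ]

Solving the linear system:
  x*      = (0.3659, 0.2439)
  lambda* = (-2.0732)
  f(x*)   = -0.3049

x* = (0.3659, 0.2439), lambda* = (-2.0732)


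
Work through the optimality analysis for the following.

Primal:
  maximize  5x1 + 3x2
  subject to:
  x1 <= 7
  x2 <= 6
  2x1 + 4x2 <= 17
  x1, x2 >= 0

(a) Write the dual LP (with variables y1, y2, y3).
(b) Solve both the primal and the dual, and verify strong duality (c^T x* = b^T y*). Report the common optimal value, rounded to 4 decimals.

The standard primal-dual pair for 'max c^T x s.t. A x <= b, x >= 0' is:
  Dual:  min b^T y  s.t.  A^T y >= c,  y >= 0.

So the dual LP is:
  minimize  7y1 + 6y2 + 17y3
  subject to:
    y1 + 2y3 >= 5
    y2 + 4y3 >= 3
    y1, y2, y3 >= 0

Solving the primal: x* = (7, 0.75).
  primal value c^T x* = 37.25.
Solving the dual: y* = (3.5, 0, 0.75).
  dual value b^T y* = 37.25.
Strong duality: c^T x* = b^T y*. Confirmed.

37.25


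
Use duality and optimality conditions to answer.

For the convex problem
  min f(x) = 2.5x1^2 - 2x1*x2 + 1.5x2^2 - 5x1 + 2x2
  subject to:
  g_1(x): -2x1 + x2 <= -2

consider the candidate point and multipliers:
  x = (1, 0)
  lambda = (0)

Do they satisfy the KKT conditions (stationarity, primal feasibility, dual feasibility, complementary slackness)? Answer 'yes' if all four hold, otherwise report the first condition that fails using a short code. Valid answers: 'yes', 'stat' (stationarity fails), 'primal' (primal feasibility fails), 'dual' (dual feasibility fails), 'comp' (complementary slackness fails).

Gradient of f: grad f(x) = Q x + c = (0, 0)
Constraint values g_i(x) = a_i^T x - b_i:
  g_1((1, 0)) = 0
Stationarity residual: grad f(x) + sum_i lambda_i a_i = (0, 0)
  -> stationarity OK
Primal feasibility (all g_i <= 0): OK
Dual feasibility (all lambda_i >= 0): OK
Complementary slackness (lambda_i * g_i(x) = 0 for all i): OK

Verdict: yes, KKT holds.

yes


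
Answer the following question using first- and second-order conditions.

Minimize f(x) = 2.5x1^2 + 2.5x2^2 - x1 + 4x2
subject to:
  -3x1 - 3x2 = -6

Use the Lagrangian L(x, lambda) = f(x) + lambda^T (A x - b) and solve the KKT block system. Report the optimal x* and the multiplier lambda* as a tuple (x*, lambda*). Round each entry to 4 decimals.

Form the Lagrangian:
  L(x, lambda) = (1/2) x^T Q x + c^T x + lambda^T (A x - b)
Stationarity (grad_x L = 0): Q x + c + A^T lambda = 0.
Primal feasibility: A x = b.

This gives the KKT block system:
  [ Q   A^T ] [ x     ]   [-c ]
  [ A    0  ] [ lambda ] = [ b ]

Solving the linear system:
  x*      = (1.5, 0.5)
  lambda* = (2.1667)
  f(x*)   = 6.75

x* = (1.5, 0.5), lambda* = (2.1667)


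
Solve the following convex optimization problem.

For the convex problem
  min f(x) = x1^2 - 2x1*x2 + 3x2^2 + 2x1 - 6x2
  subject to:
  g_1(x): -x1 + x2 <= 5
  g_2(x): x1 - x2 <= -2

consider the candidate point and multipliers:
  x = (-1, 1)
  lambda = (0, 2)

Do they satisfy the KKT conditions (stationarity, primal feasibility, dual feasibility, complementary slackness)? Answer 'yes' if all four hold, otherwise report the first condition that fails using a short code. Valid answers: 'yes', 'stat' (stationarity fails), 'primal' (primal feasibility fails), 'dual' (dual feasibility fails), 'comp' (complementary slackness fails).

Gradient of f: grad f(x) = Q x + c = (-2, 2)
Constraint values g_i(x) = a_i^T x - b_i:
  g_1((-1, 1)) = -3
  g_2((-1, 1)) = 0
Stationarity residual: grad f(x) + sum_i lambda_i a_i = (0, 0)
  -> stationarity OK
Primal feasibility (all g_i <= 0): OK
Dual feasibility (all lambda_i >= 0): OK
Complementary slackness (lambda_i * g_i(x) = 0 for all i): OK

Verdict: yes, KKT holds.

yes


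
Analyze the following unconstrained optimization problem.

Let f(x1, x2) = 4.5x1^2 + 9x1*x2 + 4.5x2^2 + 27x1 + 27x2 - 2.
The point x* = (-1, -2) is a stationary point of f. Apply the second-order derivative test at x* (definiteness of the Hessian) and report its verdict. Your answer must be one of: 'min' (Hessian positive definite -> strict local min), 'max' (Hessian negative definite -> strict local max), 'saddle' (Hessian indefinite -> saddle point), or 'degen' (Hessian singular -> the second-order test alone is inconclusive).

Compute the Hessian H = grad^2 f:
  H = [[9, 9], [9, 9]]
Verify stationarity: grad f(x*) = H x* + g = (0, 0).
Eigenvalues of H: 0, 18.
H has a zero eigenvalue (singular; positive semidefinite but not definite), so H is neither positive definite, negative definite, nor indefinite. The second-order test alone is inconclusive -> degen.
(Indeed, f is constant along the null direction of H through x*, so x* is not a strict local extremum.)

degen


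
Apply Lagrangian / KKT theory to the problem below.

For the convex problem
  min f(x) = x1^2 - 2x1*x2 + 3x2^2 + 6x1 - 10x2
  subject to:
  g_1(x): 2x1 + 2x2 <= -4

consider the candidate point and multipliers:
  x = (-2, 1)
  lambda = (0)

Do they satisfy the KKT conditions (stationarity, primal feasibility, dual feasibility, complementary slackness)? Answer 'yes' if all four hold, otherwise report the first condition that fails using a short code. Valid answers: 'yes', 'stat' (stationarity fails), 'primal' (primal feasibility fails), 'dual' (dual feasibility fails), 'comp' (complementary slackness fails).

Gradient of f: grad f(x) = Q x + c = (0, 0)
Constraint values g_i(x) = a_i^T x - b_i:
  g_1((-2, 1)) = 2
Stationarity residual: grad f(x) + sum_i lambda_i a_i = (0, 0)
  -> stationarity OK
Primal feasibility (all g_i <= 0): FAILS
Dual feasibility (all lambda_i >= 0): OK
Complementary slackness (lambda_i * g_i(x) = 0 for all i): OK

Verdict: the first failing condition is primal_feasibility -> primal.

primal


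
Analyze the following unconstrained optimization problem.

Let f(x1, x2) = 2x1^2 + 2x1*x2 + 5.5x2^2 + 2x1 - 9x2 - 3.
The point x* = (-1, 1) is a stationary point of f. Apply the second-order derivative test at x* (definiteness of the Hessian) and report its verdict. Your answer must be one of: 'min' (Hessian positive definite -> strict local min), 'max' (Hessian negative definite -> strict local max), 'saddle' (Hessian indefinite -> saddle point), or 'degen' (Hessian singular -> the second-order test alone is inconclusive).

Compute the Hessian H = grad^2 f:
  H = [[4, 2], [2, 11]]
Verify stationarity: grad f(x*) = H x* + g = (0, 0).
Eigenvalues of H: 3.4689, 11.5311.
Both eigenvalues > 0, so H is positive definite -> x* is a strict local min.

min


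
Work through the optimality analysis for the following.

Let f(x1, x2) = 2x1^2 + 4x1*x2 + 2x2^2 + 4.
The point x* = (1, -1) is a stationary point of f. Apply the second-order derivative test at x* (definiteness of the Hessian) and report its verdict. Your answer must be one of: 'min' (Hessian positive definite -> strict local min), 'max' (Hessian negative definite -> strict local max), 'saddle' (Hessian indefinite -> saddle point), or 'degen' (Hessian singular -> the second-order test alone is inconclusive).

Compute the Hessian H = grad^2 f:
  H = [[4, 4], [4, 4]]
Verify stationarity: grad f(x*) = H x* + g = (0, 0).
Eigenvalues of H: 0, 8.
H has a zero eigenvalue (singular; positive semidefinite but not definite), so H is neither positive definite, negative definite, nor indefinite. The second-order test alone is inconclusive -> degen.
(Indeed, f is constant along the null direction of H through x*, so x* is not a strict local extremum.)

degen


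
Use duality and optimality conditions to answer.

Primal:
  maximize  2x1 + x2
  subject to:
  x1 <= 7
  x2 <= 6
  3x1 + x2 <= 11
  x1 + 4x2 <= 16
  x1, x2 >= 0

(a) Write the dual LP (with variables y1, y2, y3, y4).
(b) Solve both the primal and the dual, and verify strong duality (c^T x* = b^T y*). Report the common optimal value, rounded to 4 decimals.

The standard primal-dual pair for 'max c^T x s.t. A x <= b, x >= 0' is:
  Dual:  min b^T y  s.t.  A^T y >= c,  y >= 0.

So the dual LP is:
  minimize  7y1 + 6y2 + 11y3 + 16y4
  subject to:
    y1 + 3y3 + y4 >= 2
    y2 + y3 + 4y4 >= 1
    y1, y2, y3, y4 >= 0

Solving the primal: x* = (2.5455, 3.3636).
  primal value c^T x* = 8.4545.
Solving the dual: y* = (0, 0, 0.6364, 0.0909).
  dual value b^T y* = 8.4545.
Strong duality: c^T x* = b^T y*. Confirmed.

8.4545


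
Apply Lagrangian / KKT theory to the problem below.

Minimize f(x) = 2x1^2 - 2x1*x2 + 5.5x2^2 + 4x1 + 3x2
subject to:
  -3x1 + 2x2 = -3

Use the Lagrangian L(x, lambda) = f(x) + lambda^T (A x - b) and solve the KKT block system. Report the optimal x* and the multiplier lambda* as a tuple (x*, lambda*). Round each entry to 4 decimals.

Form the Lagrangian:
  L(x, lambda) = (1/2) x^T Q x + c^T x + lambda^T (A x - b)
Stationarity (grad_x L = 0): Q x + c + A^T lambda = 0.
Primal feasibility: A x = b.

This gives the KKT block system:
  [ Q   A^T ] [ x     ]   [-c ]
  [ A    0  ] [ lambda ] = [ b ]

Solving the linear system:
  x*      = (0.5824, -0.6264)
  lambda* = (2.5275)
  f(x*)   = 4.0165

x* = (0.5824, -0.6264), lambda* = (2.5275)


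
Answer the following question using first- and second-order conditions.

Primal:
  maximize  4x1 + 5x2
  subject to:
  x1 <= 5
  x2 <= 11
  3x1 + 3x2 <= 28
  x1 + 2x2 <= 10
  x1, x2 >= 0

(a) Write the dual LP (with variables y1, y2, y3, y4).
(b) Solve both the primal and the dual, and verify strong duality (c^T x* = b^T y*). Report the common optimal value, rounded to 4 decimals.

The standard primal-dual pair for 'max c^T x s.t. A x <= b, x >= 0' is:
  Dual:  min b^T y  s.t.  A^T y >= c,  y >= 0.

So the dual LP is:
  minimize  5y1 + 11y2 + 28y3 + 10y4
  subject to:
    y1 + 3y3 + y4 >= 4
    y2 + 3y3 + 2y4 >= 5
    y1, y2, y3, y4 >= 0

Solving the primal: x* = (5, 2.5).
  primal value c^T x* = 32.5.
Solving the dual: y* = (1.5, 0, 0, 2.5).
  dual value b^T y* = 32.5.
Strong duality: c^T x* = b^T y*. Confirmed.

32.5


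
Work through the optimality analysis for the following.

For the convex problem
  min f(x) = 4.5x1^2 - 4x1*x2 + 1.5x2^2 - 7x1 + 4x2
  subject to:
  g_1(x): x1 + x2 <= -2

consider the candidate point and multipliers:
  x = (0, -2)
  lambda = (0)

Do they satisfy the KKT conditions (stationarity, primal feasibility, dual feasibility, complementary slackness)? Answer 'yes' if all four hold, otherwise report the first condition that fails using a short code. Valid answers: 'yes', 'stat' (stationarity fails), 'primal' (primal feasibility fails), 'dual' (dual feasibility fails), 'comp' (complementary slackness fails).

Gradient of f: grad f(x) = Q x + c = (1, -2)
Constraint values g_i(x) = a_i^T x - b_i:
  g_1((0, -2)) = 0
Stationarity residual: grad f(x) + sum_i lambda_i a_i = (1, -2)
  -> stationarity FAILS
Primal feasibility (all g_i <= 0): OK
Dual feasibility (all lambda_i >= 0): OK
Complementary slackness (lambda_i * g_i(x) = 0 for all i): OK

Verdict: the first failing condition is stationarity -> stat.

stat


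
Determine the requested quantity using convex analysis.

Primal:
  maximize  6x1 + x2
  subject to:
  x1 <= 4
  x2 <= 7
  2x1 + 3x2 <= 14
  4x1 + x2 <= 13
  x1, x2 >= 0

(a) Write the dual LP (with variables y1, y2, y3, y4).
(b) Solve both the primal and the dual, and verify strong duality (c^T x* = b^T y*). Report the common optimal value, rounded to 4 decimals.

The standard primal-dual pair for 'max c^T x s.t. A x <= b, x >= 0' is:
  Dual:  min b^T y  s.t.  A^T y >= c,  y >= 0.

So the dual LP is:
  minimize  4y1 + 7y2 + 14y3 + 13y4
  subject to:
    y1 + 2y3 + 4y4 >= 6
    y2 + 3y3 + y4 >= 1
    y1, y2, y3, y4 >= 0

Solving the primal: x* = (3.25, 0).
  primal value c^T x* = 19.5.
Solving the dual: y* = (0, 0, 0, 1.5).
  dual value b^T y* = 19.5.
Strong duality: c^T x* = b^T y*. Confirmed.

19.5


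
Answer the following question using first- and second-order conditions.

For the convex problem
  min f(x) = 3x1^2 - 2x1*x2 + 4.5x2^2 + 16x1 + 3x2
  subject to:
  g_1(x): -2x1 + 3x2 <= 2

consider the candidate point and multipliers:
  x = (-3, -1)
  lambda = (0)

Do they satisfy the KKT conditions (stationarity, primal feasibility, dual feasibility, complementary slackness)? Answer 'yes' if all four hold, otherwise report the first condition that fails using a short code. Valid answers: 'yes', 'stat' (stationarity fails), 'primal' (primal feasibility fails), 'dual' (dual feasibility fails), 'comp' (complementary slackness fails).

Gradient of f: grad f(x) = Q x + c = (0, 0)
Constraint values g_i(x) = a_i^T x - b_i:
  g_1((-3, -1)) = 1
Stationarity residual: grad f(x) + sum_i lambda_i a_i = (0, 0)
  -> stationarity OK
Primal feasibility (all g_i <= 0): FAILS
Dual feasibility (all lambda_i >= 0): OK
Complementary slackness (lambda_i * g_i(x) = 0 for all i): OK

Verdict: the first failing condition is primal_feasibility -> primal.

primal


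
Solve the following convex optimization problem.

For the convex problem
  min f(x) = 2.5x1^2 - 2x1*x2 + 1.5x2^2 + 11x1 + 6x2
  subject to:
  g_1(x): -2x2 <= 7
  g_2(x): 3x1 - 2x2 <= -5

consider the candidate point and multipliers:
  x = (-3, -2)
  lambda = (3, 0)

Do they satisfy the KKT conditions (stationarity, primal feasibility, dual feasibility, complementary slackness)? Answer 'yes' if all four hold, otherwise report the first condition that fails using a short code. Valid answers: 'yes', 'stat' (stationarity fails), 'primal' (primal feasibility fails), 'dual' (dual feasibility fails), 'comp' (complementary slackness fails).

Gradient of f: grad f(x) = Q x + c = (0, 6)
Constraint values g_i(x) = a_i^T x - b_i:
  g_1((-3, -2)) = -3
  g_2((-3, -2)) = 0
Stationarity residual: grad f(x) + sum_i lambda_i a_i = (0, 0)
  -> stationarity OK
Primal feasibility (all g_i <= 0): OK
Dual feasibility (all lambda_i >= 0): OK
Complementary slackness (lambda_i * g_i(x) = 0 for all i): FAILS

Verdict: the first failing condition is complementary_slackness -> comp.

comp


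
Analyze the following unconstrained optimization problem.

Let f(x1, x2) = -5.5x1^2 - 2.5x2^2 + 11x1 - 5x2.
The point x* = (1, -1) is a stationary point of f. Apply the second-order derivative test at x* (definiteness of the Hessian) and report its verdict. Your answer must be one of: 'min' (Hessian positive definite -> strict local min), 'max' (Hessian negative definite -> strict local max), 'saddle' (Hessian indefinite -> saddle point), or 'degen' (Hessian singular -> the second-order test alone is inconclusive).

Compute the Hessian H = grad^2 f:
  H = [[-11, 0], [0, -5]]
Verify stationarity: grad f(x*) = H x* + g = (0, 0).
Eigenvalues of H: -11, -5.
Both eigenvalues < 0, so H is negative definite -> x* is a strict local max.

max


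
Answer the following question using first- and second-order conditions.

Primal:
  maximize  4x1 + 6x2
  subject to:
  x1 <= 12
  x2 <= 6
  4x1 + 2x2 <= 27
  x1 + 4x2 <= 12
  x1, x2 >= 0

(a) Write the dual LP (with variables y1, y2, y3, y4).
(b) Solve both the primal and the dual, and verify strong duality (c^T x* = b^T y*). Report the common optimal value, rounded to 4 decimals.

The standard primal-dual pair for 'max c^T x s.t. A x <= b, x >= 0' is:
  Dual:  min b^T y  s.t.  A^T y >= c,  y >= 0.

So the dual LP is:
  minimize  12y1 + 6y2 + 27y3 + 12y4
  subject to:
    y1 + 4y3 + y4 >= 4
    y2 + 2y3 + 4y4 >= 6
    y1, y2, y3, y4 >= 0

Solving the primal: x* = (6, 1.5).
  primal value c^T x* = 33.
Solving the dual: y* = (0, 0, 0.7143, 1.1429).
  dual value b^T y* = 33.
Strong duality: c^T x* = b^T y*. Confirmed.

33


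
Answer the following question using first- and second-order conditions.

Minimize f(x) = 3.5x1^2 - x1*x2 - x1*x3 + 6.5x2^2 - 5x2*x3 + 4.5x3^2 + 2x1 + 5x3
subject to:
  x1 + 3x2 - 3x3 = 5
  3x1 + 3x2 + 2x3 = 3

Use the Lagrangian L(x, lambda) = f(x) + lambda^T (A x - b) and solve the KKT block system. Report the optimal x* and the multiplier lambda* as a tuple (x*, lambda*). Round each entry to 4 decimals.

Form the Lagrangian:
  L(x, lambda) = (1/2) x^T Q x + c^T x + lambda^T (A x - b)
Stationarity (grad_x L = 0): Q x + c + A^T lambda = 0.
Primal feasibility: A x = b.

This gives the KKT block system:
  [ Q   A^T ] [ x     ]   [-c ]
  [ A    0  ] [ lambda ] = [ b ]

Solving the linear system:
  x*      = (0.7068, 0.7483, -0.6827)
  lambda* = (-2.7766, -1.3685)
  f(x*)   = 7.9943

x* = (0.7068, 0.7483, -0.6827), lambda* = (-2.7766, -1.3685)


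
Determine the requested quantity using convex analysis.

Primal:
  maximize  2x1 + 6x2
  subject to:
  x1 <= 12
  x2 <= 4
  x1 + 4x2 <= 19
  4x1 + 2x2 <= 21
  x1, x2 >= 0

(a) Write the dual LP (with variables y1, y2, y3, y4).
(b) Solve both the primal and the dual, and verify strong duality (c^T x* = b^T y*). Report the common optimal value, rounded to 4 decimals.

The standard primal-dual pair for 'max c^T x s.t. A x <= b, x >= 0' is:
  Dual:  min b^T y  s.t.  A^T y >= c,  y >= 0.

So the dual LP is:
  minimize  12y1 + 4y2 + 19y3 + 21y4
  subject to:
    y1 + y3 + 4y4 >= 2
    y2 + 4y3 + 2y4 >= 6
    y1, y2, y3, y4 >= 0

Solving the primal: x* = (3.2857, 3.9286).
  primal value c^T x* = 30.1429.
Solving the dual: y* = (0, 0, 1.4286, 0.1429).
  dual value b^T y* = 30.1429.
Strong duality: c^T x* = b^T y*. Confirmed.

30.1429


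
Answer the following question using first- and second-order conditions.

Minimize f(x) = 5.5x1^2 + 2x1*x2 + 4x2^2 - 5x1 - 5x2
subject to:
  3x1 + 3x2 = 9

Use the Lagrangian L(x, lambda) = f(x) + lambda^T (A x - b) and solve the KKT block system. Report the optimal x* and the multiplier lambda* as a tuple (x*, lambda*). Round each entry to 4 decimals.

Form the Lagrangian:
  L(x, lambda) = (1/2) x^T Q x + c^T x + lambda^T (A x - b)
Stationarity (grad_x L = 0): Q x + c + A^T lambda = 0.
Primal feasibility: A x = b.

This gives the KKT block system:
  [ Q   A^T ] [ x     ]   [-c ]
  [ A    0  ] [ lambda ] = [ b ]

Solving the linear system:
  x*      = (1.2, 1.8)
  lambda* = (-3.9333)
  f(x*)   = 10.2

x* = (1.2, 1.8), lambda* = (-3.9333)


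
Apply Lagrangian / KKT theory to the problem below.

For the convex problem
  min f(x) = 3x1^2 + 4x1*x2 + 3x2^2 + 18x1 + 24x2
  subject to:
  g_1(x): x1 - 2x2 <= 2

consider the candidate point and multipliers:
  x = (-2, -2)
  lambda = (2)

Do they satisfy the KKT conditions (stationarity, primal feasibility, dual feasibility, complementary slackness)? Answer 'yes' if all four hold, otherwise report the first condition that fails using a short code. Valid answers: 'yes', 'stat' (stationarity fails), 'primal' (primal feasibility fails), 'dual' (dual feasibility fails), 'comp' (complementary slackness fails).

Gradient of f: grad f(x) = Q x + c = (-2, 4)
Constraint values g_i(x) = a_i^T x - b_i:
  g_1((-2, -2)) = 0
Stationarity residual: grad f(x) + sum_i lambda_i a_i = (0, 0)
  -> stationarity OK
Primal feasibility (all g_i <= 0): OK
Dual feasibility (all lambda_i >= 0): OK
Complementary slackness (lambda_i * g_i(x) = 0 for all i): OK

Verdict: yes, KKT holds.

yes
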